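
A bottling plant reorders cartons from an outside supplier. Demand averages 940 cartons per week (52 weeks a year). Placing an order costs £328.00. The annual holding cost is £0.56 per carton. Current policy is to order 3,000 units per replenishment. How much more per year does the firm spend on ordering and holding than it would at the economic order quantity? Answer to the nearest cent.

Extra cost ≈ £1,946.70 per year

Annual demand D = 940 × 52 = 48,880.
EOQ = √(2DS/H) = √(2 × 48,880 × 328 / 0.56) ≈ 7567.00.
Cost at Q* = (D/Q*)S + (Q*/2)H = √(2DSH) ≈ £4,237.52.
Cost at Q = 3,000: (48,880/3,000)×328 + (3,000/2)×0.56 = £5,344.21 + £840.00 = £6,184.21.
Excess = £6,184.21 − £4,237.52 = £1,946.70.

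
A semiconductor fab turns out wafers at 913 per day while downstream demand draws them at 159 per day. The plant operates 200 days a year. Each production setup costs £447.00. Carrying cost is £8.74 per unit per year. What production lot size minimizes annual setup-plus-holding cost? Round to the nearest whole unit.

Annual demand D = 159 × 200 = 31,800.
Production build-up factor (1 − d/p) = 1 − 159/913 = 0.8258.
Q* = √(2DS / (H(1 − d/p))) = √(2 × 31,800 × 447 / (8.74 × 0.8258)).
= √(28,429,200 / 7.2179) ≈ 1984.615.

Q* ≈ 1,985 wafers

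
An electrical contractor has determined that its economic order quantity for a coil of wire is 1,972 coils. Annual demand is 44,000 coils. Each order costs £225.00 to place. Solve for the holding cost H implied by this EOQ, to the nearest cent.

Invert the EOQ relation Q*² = 2DS/H.
From Q* = √(2DS/H): H = 2DS / Q*² = 2 × 44,000 × 225 / 1,972² = 5.0916.

H ≈ £5.09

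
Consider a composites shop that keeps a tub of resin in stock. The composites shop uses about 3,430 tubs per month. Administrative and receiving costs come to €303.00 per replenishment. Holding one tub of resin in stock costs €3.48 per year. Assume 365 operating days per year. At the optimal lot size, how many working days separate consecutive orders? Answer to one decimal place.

T ≈ 23.7 days

Annual demand D = 3,430 × 12 = 41,160.
Q* = √(2DS/H) = √(2 × 41,160 × 303 / 3.48) ≈ 2677.22.
Cycle time = Q*/D × 365 = 2677.22 / 41,160 × 365 ≈ 23.741 days.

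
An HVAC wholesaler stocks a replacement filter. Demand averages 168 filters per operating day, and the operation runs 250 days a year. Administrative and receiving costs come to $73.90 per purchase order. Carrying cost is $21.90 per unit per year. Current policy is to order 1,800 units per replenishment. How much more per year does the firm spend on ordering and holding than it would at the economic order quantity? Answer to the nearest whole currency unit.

Extra cost ≈ $9,775 per year

Annual demand D = 168 × 250 = 42,000.
EOQ = √(2DS/H) = √(2 × 42,000 × 73.9 / 21.9) ≈ 532.40.
Cost at Q* = (D/Q*)S + (Q*/2)H = √(2DSH) ≈ $11,659.61.
Cost at Q = 1,800: (42,000/1,800)×73.9 + (1,800/2)×21.9 = $1,724.33 + $19,710.00 = $21,434.33.
Excess = $21,434.33 − $11,659.61 = $9,774.73.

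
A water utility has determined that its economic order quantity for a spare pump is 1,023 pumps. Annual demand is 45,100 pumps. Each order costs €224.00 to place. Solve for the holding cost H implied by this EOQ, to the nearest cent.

H ≈ €19.31

Invert the EOQ relation Q*² = 2DS/H.
From Q* = √(2DS/H): H = 2DS / Q*² = 2 × 45,100 × 224 / 1,023² = 19.3065.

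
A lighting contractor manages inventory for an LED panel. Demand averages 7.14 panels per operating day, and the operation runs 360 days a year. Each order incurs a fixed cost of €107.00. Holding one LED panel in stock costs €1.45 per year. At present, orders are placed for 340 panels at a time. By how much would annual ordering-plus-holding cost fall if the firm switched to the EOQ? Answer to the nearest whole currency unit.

Annual demand D = 7.14 × 360 = 2,570.4.
EOQ = √(2DS/H) = √(2 × 2,570.4 × 107 / 1.45) ≈ 615.92.
Cost at Q* = (D/Q*)S + (Q*/2)H = √(2DSH) ≈ €893.08.
Cost at Q = 340: (2,570.4/340)×107 + (340/2)×1.45 = €808.92 + €246.50 = €1,055.42.
Excess = €1,055.42 − €893.08 = €162.34.

Extra cost ≈ €162 per year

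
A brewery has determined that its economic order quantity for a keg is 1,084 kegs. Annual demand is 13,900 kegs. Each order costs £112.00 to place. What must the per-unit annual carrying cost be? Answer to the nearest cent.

H ≈ £2.65

Invert the EOQ relation Q*² = 2DS/H.
From Q* = √(2DS/H): H = 2DS / Q*² = 2 × 13,900 × 112 / 1,084² = 2.6497.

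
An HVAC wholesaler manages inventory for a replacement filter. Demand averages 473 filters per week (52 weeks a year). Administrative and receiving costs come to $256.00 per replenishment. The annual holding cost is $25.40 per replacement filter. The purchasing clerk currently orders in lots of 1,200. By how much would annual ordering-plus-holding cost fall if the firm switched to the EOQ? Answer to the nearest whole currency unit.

Annual demand D = 473 × 52 = 24,596.
EOQ = √(2DS/H) = √(2 × 24,596 × 256 / 25.4) ≈ 704.13.
Cost at Q* = (D/Q*)S + (Q*/2)H = √(2DSH) ≈ $17,884.80.
Cost at Q = 1,200: (24,596/1,200)×256 + (1,200/2)×25.4 = $5,247.15 + $15,240.00 = $20,487.15.
Excess = $20,487.15 − $17,884.80 = $2,602.35.

Extra cost ≈ $2,602 per year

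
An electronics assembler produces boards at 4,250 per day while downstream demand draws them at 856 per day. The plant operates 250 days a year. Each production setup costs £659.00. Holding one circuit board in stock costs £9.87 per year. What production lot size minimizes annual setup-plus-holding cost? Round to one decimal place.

Q* ≈ 5,982.0 boards

Annual demand D = 856 × 250 = 214,000.
Production build-up factor (1 − d/p) = 1 − 856/4,250 = 0.7986.
Q* = √(2DS / (H(1 − d/p))) = √(2 × 214,000 × 659 / (9.87 × 0.7986)).
= √(282,052,000 / 7.8821) ≈ 5981.975.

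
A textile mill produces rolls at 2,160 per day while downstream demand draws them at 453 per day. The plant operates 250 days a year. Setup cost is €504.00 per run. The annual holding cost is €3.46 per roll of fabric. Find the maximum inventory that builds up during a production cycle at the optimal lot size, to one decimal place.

Annual demand D = 453 × 250 = 113,250.
Production build-up factor (1 − d/p) = 1 − 453/2,160 = 0.7903.
Q* = √(2DS / (H(1 − d/p))) = √(2 × 113,250 × 504 / (3.46 × 0.7903)).
= √(114,156,000 / 2.7344) ≈ 6461.323.
Maximum inventory = Q*(1 − d/p) = 6461.323 × 0.7903 ≈ 5106.240.

I_max ≈ 5,106.2 rolls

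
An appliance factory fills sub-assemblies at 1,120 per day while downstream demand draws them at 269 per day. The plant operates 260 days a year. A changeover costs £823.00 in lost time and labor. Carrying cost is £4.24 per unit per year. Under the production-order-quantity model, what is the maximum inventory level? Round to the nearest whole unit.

Annual demand D = 269 × 260 = 69,940.
Production build-up factor (1 − d/p) = 1 − 269/1,120 = 0.7598.
Q* = √(2DS / (H(1 − d/p))) = √(2 × 69,940 × 823 / (4.24 × 0.7598)).
= √(115,121,240 / 3.2216) ≈ 5977.768.
Maximum inventory = Q*(1 − d/p) = 5977.768 × 0.7598 ≈ 4542.036.

I_max ≈ 4,542 sub-assemblies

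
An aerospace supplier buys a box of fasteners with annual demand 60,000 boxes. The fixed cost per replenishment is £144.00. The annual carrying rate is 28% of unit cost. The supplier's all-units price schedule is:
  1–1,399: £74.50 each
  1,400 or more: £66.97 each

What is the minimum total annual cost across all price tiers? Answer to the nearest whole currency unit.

Holding cost per unit per year at price C is H = 0.28·C.
Evaluate total cost at each tier's feasible EOQ or, if the EOQ is below the tier, at the tier's minimum quantity.
EOQ at £74.50 = 910.2 (feasible in tier 1): TC = 60,000×£74.50 + (60,000/910.2)×144 + (910.2/2)×0.28×£74.50 = £4,488,985.81.
EOQ at £66.97 = 960.0 < 1400, so use break Q=1400: TC = 60,000×£66.97 + (60,000/1400.0)×144 + (1400.0/2)×0.28×£66.97 = £4,037,497.55.
Lowest total cost among the candidates is at Q = 1400.0.

TC* ≈ £4,037,498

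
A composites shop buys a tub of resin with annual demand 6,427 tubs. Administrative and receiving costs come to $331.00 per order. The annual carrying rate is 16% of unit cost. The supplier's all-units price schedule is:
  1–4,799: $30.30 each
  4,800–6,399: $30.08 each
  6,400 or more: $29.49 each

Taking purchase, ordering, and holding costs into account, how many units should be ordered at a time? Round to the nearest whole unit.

Q* ≈ 937 tubs

Holding cost per unit per year at price C is H = 0.16·C.
Evaluate total cost at each tier's feasible EOQ or, if the EOQ is below the tier, at the tier's minimum quantity.
EOQ at $30.30 = 936.8 (feasible in tier 1): TC = 6,427×$30.30 + (6,427/936.8)×331 + (936.8/2)×0.16×$30.30 = $199,279.76.
EOQ at $30.08 = 940.2 < 4800, so use break Q=4800: TC = 6,427×$30.08 + (6,427/4800.0)×331 + (4800.0/2)×0.16×$30.08 = $205,318.08.
EOQ at $29.49 = 949.6 < 6400, so use break Q=6400: TC = 6,427×$29.49 + (6,427/6400.0)×331 + (6400.0/2)×0.16×$29.49 = $204,963.51.
Lowest total cost is $199,279.76 at Q = 936.8.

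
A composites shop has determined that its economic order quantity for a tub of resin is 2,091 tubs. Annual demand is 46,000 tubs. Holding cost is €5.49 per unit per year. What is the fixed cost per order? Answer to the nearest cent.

The basic EOQ model gives Q* = √(2DS/H); rearrange for the unknown.
From Q* = √(2DS/H): S = Q*²H / (2D) = 2,091² × 5.49 / (2 × 46,000) = 260.9111.

S ≈ €260.91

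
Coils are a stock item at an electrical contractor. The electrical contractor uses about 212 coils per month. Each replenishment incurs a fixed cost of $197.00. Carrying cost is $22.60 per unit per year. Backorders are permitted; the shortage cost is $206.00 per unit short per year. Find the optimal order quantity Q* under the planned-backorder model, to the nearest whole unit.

Q* ≈ 222 coils

Annual demand D = 212 × 12 = 2,544.
With planned backorders, Q* = √(2DS/H) · √((H+B)/B).
√(2DS/H) = √(2 × 2,544 × 197 / 22.6) = 210.597.
√((H+B)/B) = √((22.6+206)/206) = 1.0534.
Q* ≈ 221.849.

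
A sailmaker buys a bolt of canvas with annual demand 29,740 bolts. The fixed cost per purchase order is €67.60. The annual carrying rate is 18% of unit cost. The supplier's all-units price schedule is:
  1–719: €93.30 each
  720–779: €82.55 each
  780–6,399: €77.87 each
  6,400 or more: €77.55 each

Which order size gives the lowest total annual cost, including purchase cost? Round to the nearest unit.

Q* ≈ 780 bolts

Holding cost per unit per year at price C is H = 0.18·C.
Candidates are each tier's EOQ (if it falls in that tier) and each price-break quantity.
EOQ at €93.30 = 489.3 (feasible in tier 1): TC = 29,740×€93.30 + (29,740/489.3)×67.6 + (489.3/2)×0.18×€93.30 = €2,782,959.43.
EOQ at €82.55 = 520.2 < 720, so use break Q=720: TC = 29,740×€82.55 + (29,740/720.0)×67.6 + (720.0/2)×0.18×€82.55 = €2,463,178.50.
EOQ at €77.87 = 535.6 < 780, so use break Q=780: TC = 29,740×€77.87 + (29,740/780.0)×67.6 + (780.0/2)×0.18×€77.87 = €2,323,897.74.
EOQ at €77.55 = 536.7 < 6400, so use break Q=6400: TC = 29,740×€77.55 + (29,740/6400.0)×67.6 + (6400.0/2)×0.18×€77.55 = €2,351,319.93.
Lowest total cost is €2,323,897.74 at Q = 780.0.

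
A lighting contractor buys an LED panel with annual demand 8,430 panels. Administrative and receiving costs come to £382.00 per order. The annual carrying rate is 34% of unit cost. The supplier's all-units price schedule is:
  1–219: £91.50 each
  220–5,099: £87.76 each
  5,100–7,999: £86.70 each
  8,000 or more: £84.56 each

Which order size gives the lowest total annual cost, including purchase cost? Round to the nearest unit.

Holding cost per unit per year at price C is H = 0.34·C.
For each price level, check whether its EOQ is feasible; otherwise the best quantity at that price is the breakpoint.
Tier 1 (£91.50): EOQ = 455.0 exceeds tier's upper bound 219, so this tier is dominated.
EOQ at £87.76 = 464.6 (feasible in tier 2): TC = 8,430×£87.76 + (8,430/464.6)×382 + (464.6/2)×0.34×£87.76 = £753,679.51.
EOQ at £86.70 = 467.4 < 5100, so use break Q=5100: TC = 8,430×£86.70 + (8,430/5100.0)×382 + (5100.0/2)×0.34×£86.70 = £806,681.32.
EOQ at £84.56 = 473.3 < 8000, so use break Q=8000: TC = 8,430×£84.56 + (8,430/8000.0)×382 + (8000.0/2)×0.34×£84.56 = £828,244.93.
Lowest total cost is £753,679.51 at Q = 464.6.

Q* ≈ 465 panels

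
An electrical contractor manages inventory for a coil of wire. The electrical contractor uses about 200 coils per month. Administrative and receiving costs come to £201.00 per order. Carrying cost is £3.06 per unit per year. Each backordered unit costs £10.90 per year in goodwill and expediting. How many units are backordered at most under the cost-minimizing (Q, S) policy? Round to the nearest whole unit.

S* ≈ 139 coils

Annual demand D = 200 × 12 = 2,400.
With planned backorders, Q* = √(2DS/H) · √((H+B)/B).
√(2DS/H) = √(2 × 2,400 × 201 / 3.06) = 561.511.
√((H+B)/B) = √((3.06+10.9)/10.9) = 1.1317.
Q* ≈ 635.459.
S* = Q* · H/(H+B) = 635.459 × 3.06/13.96 ≈ 139.291.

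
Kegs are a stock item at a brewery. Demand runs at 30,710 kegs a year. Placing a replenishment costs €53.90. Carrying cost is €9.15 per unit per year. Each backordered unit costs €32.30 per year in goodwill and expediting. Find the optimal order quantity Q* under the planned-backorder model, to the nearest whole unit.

Q* ≈ 681 kegs

With planned backorders, Q* = √(2DS/H) · √((H+B)/B).
√(2DS/H) = √(2 × 30,710 × 53.9 / 9.15) = 601.504.
√((H+B)/B) = √((9.15+32.3)/32.3) = 1.1328.
Q* ≈ 681.396.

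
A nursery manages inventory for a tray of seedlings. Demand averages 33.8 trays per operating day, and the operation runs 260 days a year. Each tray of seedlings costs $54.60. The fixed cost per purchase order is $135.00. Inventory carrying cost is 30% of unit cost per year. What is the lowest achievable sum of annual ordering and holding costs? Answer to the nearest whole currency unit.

TC* ≈ $6,234

Annual demand D = 33.8 × 260 = 8,788.
Holding cost H = 0.30 × $54.60 = $16.3800 per unit per year.
The optimal lot size = √(2DS/H) = √(2 × 8,788 × 135 / 16.38) ≈ 380.60.
At the optimum the two cost components are equal, so total cost = 2·(Q*/2)H = Q*·H.
Minimum total = √(2DSH) = √(2 × 8,788 × 135 × 16.38) ≈ 6234.245.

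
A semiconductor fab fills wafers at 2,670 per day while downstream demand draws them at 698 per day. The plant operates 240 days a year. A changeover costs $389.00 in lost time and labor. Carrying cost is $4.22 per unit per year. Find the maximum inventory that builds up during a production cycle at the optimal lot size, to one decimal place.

Annual demand D = 698 × 240 = 167,520.
Production build-up factor (1 − d/p) = 1 − 698/2,670 = 0.7386.
Q* = √(2DS / (H(1 − d/p))) = √(2 × 167,520 × 389 / (4.22 × 0.7386)).
= √(130,330,560 / 3.1168) ≈ 6466.497.
Maximum inventory = Q*(1 − d/p) = 6466.497 × 0.7386 ≈ 4776.005.

I_max ≈ 4,776.0 wafers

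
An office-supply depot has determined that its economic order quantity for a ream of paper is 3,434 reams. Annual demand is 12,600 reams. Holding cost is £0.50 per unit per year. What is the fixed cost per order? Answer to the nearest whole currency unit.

The basic EOQ model gives Q* = √(2DS/H); rearrange for the unknown.
From Q* = √(2DS/H): S = Q*²H / (2D) = 3,434² × 0.5 / (2 × 12,600) = 233.9753.

S ≈ £234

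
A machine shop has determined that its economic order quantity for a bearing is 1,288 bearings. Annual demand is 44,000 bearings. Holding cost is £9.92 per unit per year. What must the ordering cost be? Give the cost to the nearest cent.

S ≈ £187.01

Invert the EOQ relation Q*² = 2DS/H.
From Q* = √(2DS/H): S = Q*²H / (2D) = 1,288² × 9.92 / (2 × 44,000) = 187.0082.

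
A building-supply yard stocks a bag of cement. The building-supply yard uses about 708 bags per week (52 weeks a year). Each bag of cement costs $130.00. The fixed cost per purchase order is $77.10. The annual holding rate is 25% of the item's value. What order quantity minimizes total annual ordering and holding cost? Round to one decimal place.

Annual demand D = 708 × 52 = 36,816.
Holding cost H = 0.25 × $130.00 = $32.5000 per unit per year.
EOQ = √(2DS / H) = √(2 × 36,816 × 77.1 / 32.5).
= √(5,677,027.2 / 32.5) = √174,677.76 ≈ 417.945.

Q* ≈ 417.9 bags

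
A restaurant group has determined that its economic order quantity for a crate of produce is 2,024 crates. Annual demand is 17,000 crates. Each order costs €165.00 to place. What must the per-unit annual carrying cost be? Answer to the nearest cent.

Squaring Q* = √(2DS/H) gives Q*² = 2DS/H.
From Q* = √(2DS/H): H = 2DS / Q*² = 2 × 17,000 × 165 / 2,024² = 1.3694.

H ≈ €1.37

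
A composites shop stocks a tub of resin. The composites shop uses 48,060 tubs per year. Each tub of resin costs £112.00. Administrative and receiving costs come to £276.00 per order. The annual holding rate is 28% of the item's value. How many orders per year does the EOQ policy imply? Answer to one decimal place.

Holding cost H = 0.28 × £112.00 = £31.3600 per unit per year.
The optimal lot size = √(2DS/H) = √(2 × 48,060 × 276 / 31.36) ≈ 919.76.
Orders per year = D / Q* = 48,060 / 919.76 ≈ 52.253.

N ≈ 52.3 orders per year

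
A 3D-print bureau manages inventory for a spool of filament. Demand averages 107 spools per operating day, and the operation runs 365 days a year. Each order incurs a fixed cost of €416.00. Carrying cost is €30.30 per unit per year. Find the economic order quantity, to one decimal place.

Q* ≈ 1,035.6 spools

Annual demand D = 107 × 365 = 39,055.
EOQ = √(2DS / H) = √(2 × 39,055 × 416 / 30.3).
= √(32,493,760 / 30.3) = √1,072,401.3201 ≈ 1035.568.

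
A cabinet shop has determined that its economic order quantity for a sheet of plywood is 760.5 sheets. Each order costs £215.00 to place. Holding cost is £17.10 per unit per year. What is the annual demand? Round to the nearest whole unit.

D ≈ 23,000 sheets per year

Squaring Q* = √(2DS/H) gives Q*² = 2DS/H.
From Q* = √(2DS/H): D = Q*²H / (2S) = 760.5² × 17.1 / (2 × 215) = 22999.908.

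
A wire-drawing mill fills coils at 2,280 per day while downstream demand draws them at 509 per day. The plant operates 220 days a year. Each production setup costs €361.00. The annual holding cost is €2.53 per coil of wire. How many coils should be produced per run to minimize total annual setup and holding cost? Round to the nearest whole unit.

Annual demand D = 509 × 220 = 111,980.
Production build-up factor (1 − d/p) = 1 − 509/2,280 = 0.7768.
Q* = √(2DS / (H(1 − d/p))) = √(2 × 111,980 × 361 / (2.53 × 0.7768)).
= √(80,849,560 / 1.9652) ≈ 6414.115.

Q* ≈ 6,414 coils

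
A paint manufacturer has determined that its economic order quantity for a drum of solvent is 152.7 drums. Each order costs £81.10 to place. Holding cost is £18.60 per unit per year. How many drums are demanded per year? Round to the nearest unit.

D ≈ 2,674 drums per year

The basic EOQ model gives Q* = √(2DS/H); rearrange for the unknown.
From Q* = √(2DS/H): D = Q*²H / (2S) = 152.7² × 18.6 / (2 × 81.1) = 2673.869.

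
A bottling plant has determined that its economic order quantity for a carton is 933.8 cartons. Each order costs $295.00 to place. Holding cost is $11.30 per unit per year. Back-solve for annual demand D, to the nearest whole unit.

Squaring Q* = √(2DS/H) gives Q*² = 2DS/H.
From Q* = √(2DS/H): D = Q*²H / (2S) = 933.8² × 11.3 / (2 × 295) = 16700.681.

D ≈ 16,701 cartons per year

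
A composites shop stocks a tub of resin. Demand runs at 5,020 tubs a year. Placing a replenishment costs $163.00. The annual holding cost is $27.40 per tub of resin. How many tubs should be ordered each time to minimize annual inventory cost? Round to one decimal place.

EOQ = √(2DS / H) = √(2 × 5,020 × 163 / 27.4).
= √(1,636,520 / 27.4) = √59,727.0073 ≈ 244.391.

Q* ≈ 244.4 tubs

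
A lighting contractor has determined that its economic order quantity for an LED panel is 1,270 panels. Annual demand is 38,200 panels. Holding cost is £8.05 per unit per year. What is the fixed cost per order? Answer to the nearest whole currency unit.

S ≈ £170

Invert the EOQ relation Q*² = 2DS/H.
From Q* = √(2DS/H): S = Q*²H / (2D) = 1,270² × 8.05 / (2 × 38,200) = 169.9456.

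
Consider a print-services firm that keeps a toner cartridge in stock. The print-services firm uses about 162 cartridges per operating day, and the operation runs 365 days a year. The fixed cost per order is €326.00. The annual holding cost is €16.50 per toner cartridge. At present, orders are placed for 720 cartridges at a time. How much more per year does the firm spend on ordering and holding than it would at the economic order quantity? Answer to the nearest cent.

Annual demand D = 162 × 365 = 59,130.
EOQ = √(2DS/H) = √(2 × 59,130 × 326 / 16.5) ≈ 1528.57.
Cost at Q* = (D/Q*)S + (Q*/2)H = √(2DSH) ≈ €25,221.43.
Cost at Q = 720: (59,130/720)×326 + (720/2)×16.5 = €26,772.75 + €5,940.00 = €32,712.75.
Excess = €32,712.75 − €25,221.43 = €7,491.32.

Extra cost ≈ €7,491.32 per year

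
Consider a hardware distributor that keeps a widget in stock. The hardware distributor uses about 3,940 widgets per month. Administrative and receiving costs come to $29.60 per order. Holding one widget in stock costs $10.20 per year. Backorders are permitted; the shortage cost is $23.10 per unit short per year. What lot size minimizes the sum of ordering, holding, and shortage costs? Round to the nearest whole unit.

Q* ≈ 629 widgets

Annual demand D = 3,940 × 12 = 47,280.
With planned backorders, Q* = √(2DS/H) · √((H+B)/B).
√(2DS/H) = √(2 × 47,280 × 29.6 / 10.2) = 523.841.
√((H+B)/B) = √((10.2+23.1)/23.1) = 1.2006.
Q* ≈ 628.949.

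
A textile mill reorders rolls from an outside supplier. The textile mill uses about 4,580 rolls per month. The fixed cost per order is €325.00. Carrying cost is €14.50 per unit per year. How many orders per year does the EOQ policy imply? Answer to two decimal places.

N ≈ 35.01 orders per year

Annual demand D = 4,580 × 12 = 54,960.
EOQ = √(2DS/H) = √(2 × 54,960 × 325 / 14.5) ≈ 1569.63.
Orders per year = D / Q* = 54,960 / 1569.63 ≈ 35.015.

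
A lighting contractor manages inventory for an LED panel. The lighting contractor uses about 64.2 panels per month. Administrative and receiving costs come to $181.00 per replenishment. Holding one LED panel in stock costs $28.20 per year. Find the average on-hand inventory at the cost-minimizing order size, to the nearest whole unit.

Average inventory ≈ 50 panels

Annual demand D = 64.2 × 12 = 770.4.
EOQ = √(2DS/H) = √(2 × 770.4 × 181 / 28.2) ≈ 99.45.
Average inventory = Q*/2 ≈ 99.45 / 2 = 49.723.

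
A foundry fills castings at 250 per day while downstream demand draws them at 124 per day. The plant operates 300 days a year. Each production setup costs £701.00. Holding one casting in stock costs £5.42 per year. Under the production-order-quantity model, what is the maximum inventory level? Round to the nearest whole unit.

Annual demand D = 124 × 300 = 37,200.
Production build-up factor (1 − d/p) = 1 − 124/250 = 0.5040.
Q* = √(2DS / (H(1 − d/p))) = √(2 × 37,200 × 701 / (5.42 × 0.5040)).
= √(52,154,400 / 2.7317) ≈ 4369.488.
Maximum inventory = Q*(1 − d/p) = 4369.488 × 0.5040 ≈ 2202.222.

I_max ≈ 2,202 castings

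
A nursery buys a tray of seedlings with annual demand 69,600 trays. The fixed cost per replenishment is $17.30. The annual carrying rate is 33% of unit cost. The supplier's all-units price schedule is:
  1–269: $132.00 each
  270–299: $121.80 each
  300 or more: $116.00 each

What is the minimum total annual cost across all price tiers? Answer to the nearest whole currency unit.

Holding cost per unit per year at price C is H = 0.33·C.
For each price level, check whether its EOQ is feasible; otherwise the best quantity at that price is the breakpoint.
EOQ at $132.00 = 235.1 (feasible in tier 1): TC = 69,600×$132.00 + (69,600/235.1)×17.3 + (235.1/2)×0.33×$132.00 = $9,197,442.04.
EOQ at $121.80 = 244.8 < 270, so use break Q=270: TC = 69,600×$121.80 + (69,600/270.0)×17.3 + (270.0/2)×0.33×$121.80 = $8,487,165.75.
EOQ at $116.00 = 250.8 < 300, so use break Q=300: TC = 69,600×$116.00 + (69,600/300.0)×17.3 + (300.0/2)×0.33×$116.00 = $8,083,355.60.
Lowest total cost among the candidates is at Q = 300.0.

TC* ≈ $8,083,356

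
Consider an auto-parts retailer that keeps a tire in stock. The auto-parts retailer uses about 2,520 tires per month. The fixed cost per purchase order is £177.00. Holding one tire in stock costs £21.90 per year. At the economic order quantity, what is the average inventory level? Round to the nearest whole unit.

Annual demand D = 2,520 × 12 = 30,240.
EOQ = √(2DS/H) = √(2 × 30,240 × 177 / 21.9) ≈ 699.15.
Average inventory = Q*/2 ≈ 699.15 / 2 = 349.575.

Average inventory ≈ 350 tires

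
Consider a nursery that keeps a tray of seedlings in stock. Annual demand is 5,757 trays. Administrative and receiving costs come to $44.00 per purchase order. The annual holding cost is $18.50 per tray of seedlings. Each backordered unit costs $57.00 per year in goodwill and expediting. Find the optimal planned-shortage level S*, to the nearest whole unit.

With planned backorders, Q* = √(2DS/H) · √((H+B)/B).
√(2DS/H) = √(2 × 5,757 × 44 / 18.5) = 165.483.
√((H+B)/B) = √((18.5+57)/57) = 1.1509.
Q* ≈ 190.454.
S* = Q* · H/(H+B) = 190.454 × 18.5/75.5 ≈ 46.667.

S* ≈ 47 trays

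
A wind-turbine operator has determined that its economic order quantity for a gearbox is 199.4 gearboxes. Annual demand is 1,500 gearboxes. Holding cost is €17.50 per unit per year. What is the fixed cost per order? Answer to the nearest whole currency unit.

S ≈ €232

Invert the EOQ relation Q*² = 2DS/H.
From Q* = √(2DS/H): S = Q*²H / (2D) = 199.4² × 17.5 / (2 × 1,500) = 231.9354.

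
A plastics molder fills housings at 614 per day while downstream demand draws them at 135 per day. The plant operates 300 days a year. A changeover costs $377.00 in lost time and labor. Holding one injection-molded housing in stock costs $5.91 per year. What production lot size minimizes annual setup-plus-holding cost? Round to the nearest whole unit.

Q* ≈ 2,574 housings

Annual demand D = 135 × 300 = 40,500.
Production build-up factor (1 − d/p) = 1 − 135/614 = 0.7801.
Q* = √(2DS / (H(1 − d/p))) = √(2 × 40,500 × 377 / (5.91 × 0.7801)).
= √(30,537,000 / 4.6106) ≈ 2573.569.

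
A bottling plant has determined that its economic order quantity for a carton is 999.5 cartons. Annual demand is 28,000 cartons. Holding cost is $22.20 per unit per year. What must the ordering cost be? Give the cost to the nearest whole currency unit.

S ≈ $396

Invert the EOQ relation Q*² = 2DS/H.
From Q* = √(2DS/H): S = Q*²H / (2D) = 999.5² × 22.2 / (2 × 28,000) = 396.0322.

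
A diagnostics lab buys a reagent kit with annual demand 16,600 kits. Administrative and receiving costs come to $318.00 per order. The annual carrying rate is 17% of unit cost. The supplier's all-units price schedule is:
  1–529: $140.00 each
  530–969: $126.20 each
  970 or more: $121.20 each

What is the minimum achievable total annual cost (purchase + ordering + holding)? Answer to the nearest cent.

TC* ≈ $2,027,355.00

Holding cost per unit per year at price C is H = 0.17·C.
Evaluate total cost at each tier's feasible EOQ or, if the EOQ is below the tier, at the tier's minimum quantity.
Tier 1 ($140.00): EOQ = 666.0 exceeds tier's upper bound 529, so this tier is dominated.
EOQ at $126.20 = 701.5 (feasible in tier 2): TC = 16,600×$126.20 + (16,600/701.5)×318 + (701.5/2)×0.17×$126.20 = $2,109,970.01.
EOQ at $121.20 = 715.8 < 970, so use break Q=970: TC = 16,600×$121.20 + (16,600/970.0)×318 + (970.0/2)×0.17×$121.20 = $2,027,355.00.
Lowest total cost among the candidates is at Q = 970.0.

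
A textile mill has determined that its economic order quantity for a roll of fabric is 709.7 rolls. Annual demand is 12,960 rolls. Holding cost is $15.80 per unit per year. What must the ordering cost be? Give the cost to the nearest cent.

Invert the EOQ relation Q*² = 2DS/H.
From Q* = √(2DS/H): S = Q*²H / (2D) = 709.7² × 15.8 / (2 × 12,960) = 307.0236.

S ≈ $307.02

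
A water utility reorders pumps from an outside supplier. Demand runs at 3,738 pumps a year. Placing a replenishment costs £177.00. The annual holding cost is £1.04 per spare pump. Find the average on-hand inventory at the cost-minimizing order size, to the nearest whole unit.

The optimal lot size = √(2DS/H) = √(2 × 3,738 × 177 / 1.04) ≈ 1127.99.
Average inventory = Q*/2 ≈ 1127.99 / 2 = 563.994.

Average inventory ≈ 564 pumps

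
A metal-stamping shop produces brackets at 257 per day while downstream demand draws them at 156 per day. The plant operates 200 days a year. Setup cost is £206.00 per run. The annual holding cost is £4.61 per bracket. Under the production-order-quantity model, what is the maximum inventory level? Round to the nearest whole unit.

I_max ≈ 1,047 brackets

Annual demand D = 156 × 200 = 31,200.
Production build-up factor (1 − d/p) = 1 − 156/257 = 0.3930.
Q* = √(2DS / (H(1 − d/p))) = √(2 × 31,200 × 206 / (4.61 × 0.3930)).
= √(12,854,400 / 1.8117) ≈ 2663.676.
Maximum inventory = Q*(1 − d/p) = 2663.676 × 0.3930 ≈ 1046.814.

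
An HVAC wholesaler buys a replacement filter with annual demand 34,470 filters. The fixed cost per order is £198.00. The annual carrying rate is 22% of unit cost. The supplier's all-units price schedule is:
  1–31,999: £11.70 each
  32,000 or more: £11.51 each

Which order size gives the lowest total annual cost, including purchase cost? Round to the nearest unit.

Holding cost per unit per year at price C is H = 0.22·C.
For each price level, check whether its EOQ is feasible; otherwise the best quantity at that price is the breakpoint.
EOQ at £11.70 = 2302.8 (feasible in tier 1): TC = 34,470×£11.70 + (34,470/2302.8)×198 + (2302.8/2)×0.22×£11.70 = £409,226.51.
EOQ at £11.51 = 2321.8 < 32000, so use break Q=32000: TC = 34,470×£11.51 + (34,470/32000.0)×198 + (32000.0/2)×0.22×£11.51 = £437,478.18.
Lowest total cost is £409,226.51 at Q = 2302.8.

Q* ≈ 2,303 filters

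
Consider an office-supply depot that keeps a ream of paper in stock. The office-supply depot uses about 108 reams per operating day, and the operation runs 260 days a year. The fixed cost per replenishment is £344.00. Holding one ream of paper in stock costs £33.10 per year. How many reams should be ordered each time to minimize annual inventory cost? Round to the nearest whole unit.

Q* ≈ 764 reams

Annual demand D = 108 × 260 = 28,080.
EOQ = √(2DS / H) = √(2 × 28,080 × 344 / 33.1).
= √(19,319,040 / 33.1) = √583,656.7976 ≈ 763.974.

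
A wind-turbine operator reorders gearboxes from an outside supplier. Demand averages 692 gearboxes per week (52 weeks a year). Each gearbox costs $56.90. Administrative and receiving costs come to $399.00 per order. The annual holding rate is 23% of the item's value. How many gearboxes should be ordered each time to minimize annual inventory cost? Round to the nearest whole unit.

Q* ≈ 1,481 gearboxes

Annual demand D = 692 × 52 = 35,984.
Holding cost H = 0.23 × $56.90 = $13.0870 per unit per year.
EOQ = √(2DS / H) = √(2 × 35,984 × 399 / 13.087).
= √(28,715,232 / 13.087) = √2,194,179.8732 ≈ 1481.276.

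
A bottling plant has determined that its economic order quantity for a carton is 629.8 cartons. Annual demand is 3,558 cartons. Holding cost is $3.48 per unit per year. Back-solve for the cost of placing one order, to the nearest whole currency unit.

S ≈ $194

Squaring Q* = √(2DS/H) gives Q*² = 2DS/H.
From Q* = √(2DS/H): S = Q*²H / (2D) = 629.8² × 3.48 / (2 × 3,558) = 193.9763.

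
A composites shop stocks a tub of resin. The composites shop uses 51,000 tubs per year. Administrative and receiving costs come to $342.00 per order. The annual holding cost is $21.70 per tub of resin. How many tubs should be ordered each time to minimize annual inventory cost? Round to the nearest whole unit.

Q* ≈ 1,268 tubs

EOQ = √(2DS / H) = √(2 × 51,000 × 342 / 21.7).
= √(34,884,000 / 21.7) = √1,607,557.6037 ≈ 1267.895.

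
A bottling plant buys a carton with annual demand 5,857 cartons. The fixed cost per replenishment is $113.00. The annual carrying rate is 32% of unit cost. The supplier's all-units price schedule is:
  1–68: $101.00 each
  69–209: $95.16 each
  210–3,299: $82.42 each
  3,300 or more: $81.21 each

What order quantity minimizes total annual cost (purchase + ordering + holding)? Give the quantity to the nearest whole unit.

Holding cost per unit per year at price C is H = 0.32·C.
Evaluate total cost at each tier's feasible EOQ or, if the EOQ is below the tier, at the tier's minimum quantity.
Tier 1 ($101.00): EOQ = 202.4 exceeds tier's upper bound 68, so this tier is dominated.
EOQ at $95.16 = 208.5 (feasible in tier 2): TC = 5,857×$95.16 + (5,857/208.5)×113 + (208.5/2)×0.32×$95.16 = $563,700.95.
EOQ at $82.42 = 224.0 (feasible in tier 3): TC = 5,857×$82.42 + (5,857/224.0)×113 + (224.0/2)×0.32×$82.42 = $488,642.52.
EOQ at $81.21 = 225.7 < 3300, so use break Q=3300: TC = 5,857×$81.21 + (5,857/3300.0)×113 + (3300.0/2)×0.32×$81.21 = $518,726.41.
Lowest total cost is $488,642.52 at Q = 224.0.

Q* ≈ 224 cartons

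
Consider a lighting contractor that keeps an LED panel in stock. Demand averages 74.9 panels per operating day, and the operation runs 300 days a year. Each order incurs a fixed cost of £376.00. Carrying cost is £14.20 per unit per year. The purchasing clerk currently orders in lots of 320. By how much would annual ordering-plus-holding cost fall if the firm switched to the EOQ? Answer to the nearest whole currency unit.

Annual demand D = 74.9 × 300 = 22,470.
EOQ = √(2DS/H) = √(2 × 22,470 × 376 / 14.2) ≈ 1090.85.
Cost at Q* = (D/Q*)S + (Q*/2)H = √(2DSH) ≈ £15,490.11.
Cost at Q = 320: (22,470/320)×376 + (320/2)×14.2 = £26,402.25 + £2,272.00 = £28,674.25.
Excess = £28,674.25 − £15,490.11 = £13,184.14.

Extra cost ≈ £13,184 per year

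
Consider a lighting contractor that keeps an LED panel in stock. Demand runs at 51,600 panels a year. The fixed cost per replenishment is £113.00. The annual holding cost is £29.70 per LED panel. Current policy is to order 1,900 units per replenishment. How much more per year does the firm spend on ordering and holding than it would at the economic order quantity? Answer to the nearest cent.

Extra cost ≈ £12,673.37 per year

EOQ = √(2DS/H) = √(2 × 51,600 × 113 / 29.7) ≈ 626.62.
Cost at Q* = (D/Q*)S + (Q*/2)H = √(2DSH) ≈ £18,610.47.
Cost at Q = 1,900: (51,600/1,900)×113 + (1,900/2)×29.7 = £3,068.84 + £28,215.00 = £31,283.84.
Excess = £31,283.84 − £18,610.47 = £12,673.37.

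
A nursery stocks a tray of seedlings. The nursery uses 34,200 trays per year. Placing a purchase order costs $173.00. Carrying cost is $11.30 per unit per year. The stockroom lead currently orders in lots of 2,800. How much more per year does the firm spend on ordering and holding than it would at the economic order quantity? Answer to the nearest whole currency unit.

Extra cost ≈ $6,370 per year

EOQ = √(2DS/H) = √(2 × 34,200 × 173 / 11.3) ≈ 1023.32.
Cost at Q* = (D/Q*)S + (Q*/2)H = √(2DSH) ≈ $11,563.53.
Cost at Q = 2,800: (34,200/2,800)×173 + (2,800/2)×11.3 = $2,113.07 + $15,820.00 = $17,933.07.
Excess = $17,933.07 − $11,563.53 = $6,369.54.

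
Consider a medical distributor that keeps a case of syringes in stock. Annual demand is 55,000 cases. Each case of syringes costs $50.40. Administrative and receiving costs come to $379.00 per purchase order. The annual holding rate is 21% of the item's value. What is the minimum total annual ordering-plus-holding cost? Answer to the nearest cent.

TC* ≈ $21,005.88

Holding cost H = 0.21 × $50.40 = $10.5840 per unit per year.
The optimal lot size = √(2DS/H) = √(2 × 55,000 × 379 / 10.584) ≈ 1984.68.
At the optimum the two cost components are equal, so total cost = 2·(Q*/2)H = Q*·H.
Minimum total = √(2DSH) = √(2 × 55,000 × 379 × 10.584) ≈ 21005.879.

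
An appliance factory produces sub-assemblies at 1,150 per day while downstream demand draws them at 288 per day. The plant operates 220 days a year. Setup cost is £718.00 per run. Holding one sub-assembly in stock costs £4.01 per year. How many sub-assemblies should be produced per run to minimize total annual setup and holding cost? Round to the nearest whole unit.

Q* ≈ 5,502 sub-assemblies

Annual demand D = 288 × 220 = 63,360.
Production build-up factor (1 − d/p) = 1 − 288/1,150 = 0.7496.
Q* = √(2DS / (H(1 − d/p))) = √(2 × 63,360 × 718 / (4.01 × 0.7496)).
= √(90,984,960 / 3.0058) ≈ 5501.839.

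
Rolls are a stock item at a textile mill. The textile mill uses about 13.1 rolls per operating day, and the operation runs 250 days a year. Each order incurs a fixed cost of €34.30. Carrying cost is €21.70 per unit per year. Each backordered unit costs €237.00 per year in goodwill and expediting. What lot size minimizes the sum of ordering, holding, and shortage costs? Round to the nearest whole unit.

Annual demand D = 13.1 × 250 = 3,275.
With planned backorders, Q* = √(2DS/H) · √((H+B)/B).
√(2DS/H) = √(2 × 3,275 × 34.3 / 21.7) = 101.751.
√((H+B)/B) = √((21.7+237)/237) = 1.0448.
Q* ≈ 106.307.

Q* ≈ 106 rolls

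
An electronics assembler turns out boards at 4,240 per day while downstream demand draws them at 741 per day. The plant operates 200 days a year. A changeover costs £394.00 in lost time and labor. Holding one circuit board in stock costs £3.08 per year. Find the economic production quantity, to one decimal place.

Annual demand D = 741 × 200 = 148,200.
Production build-up factor (1 − d/p) = 1 − 741/4,240 = 0.8252.
Q* = √(2DS / (H(1 − d/p))) = √(2 × 148,200 × 394 / (3.08 × 0.8252)).
= √(116,781,600 / 2.5417) ≈ 6778.332.

Q* ≈ 6,778.3 boards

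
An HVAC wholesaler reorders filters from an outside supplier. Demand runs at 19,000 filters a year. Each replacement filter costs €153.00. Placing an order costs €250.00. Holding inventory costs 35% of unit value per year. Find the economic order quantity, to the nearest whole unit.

Q* ≈ 421 filters

Holding cost H = 0.35 × €153.00 = €53.5500 per unit per year.
EOQ = √(2DS / H) = √(2 × 19,000 × 250 / 53.55).
= √(9,500,000 / 53.55) = √177,404.2951 ≈ 421.194.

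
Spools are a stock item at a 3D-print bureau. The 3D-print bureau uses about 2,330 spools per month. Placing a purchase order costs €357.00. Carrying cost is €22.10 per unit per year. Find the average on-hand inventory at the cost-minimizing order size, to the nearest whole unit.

Average inventory ≈ 475 spools

Annual demand D = 2,330 × 12 = 27,960.
EOQ = √(2DS/H) = √(2 × 27,960 × 357 / 22.1) ≈ 950.43.
Average inventory = Q*/2 ≈ 950.43 / 2 = 475.217.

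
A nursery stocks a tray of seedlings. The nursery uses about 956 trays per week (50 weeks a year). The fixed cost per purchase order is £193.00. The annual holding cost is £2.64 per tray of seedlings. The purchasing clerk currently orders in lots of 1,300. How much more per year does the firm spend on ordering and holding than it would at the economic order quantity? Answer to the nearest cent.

Extra cost ≈ £1,833.20 per year

Annual demand D = 956 × 50 = 47,800.
EOQ = √(2DS/H) = √(2 × 47,800 × 193 / 2.64) ≈ 2643.66.
Cost at Q* = (D/Q*)S + (Q*/2)H = √(2DSH) ≈ £6,979.26.
Cost at Q = 1,300: (47,800/1,300)×193 + (1,300/2)×2.64 = £7,096.46 + £1,716.00 = £8,812.46.
Excess = £8,812.46 − £6,979.26 = £1,833.20.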